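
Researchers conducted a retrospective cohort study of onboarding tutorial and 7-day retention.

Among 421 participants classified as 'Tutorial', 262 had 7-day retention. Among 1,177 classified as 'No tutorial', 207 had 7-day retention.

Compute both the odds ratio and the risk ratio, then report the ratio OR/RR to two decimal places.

From the description: a = 262, b = 159, c = 207, d = 970.
OR = (262·970)/(159·207) = 254140/32913 = 7.72157
Risk in exposed = 262/421 = 0.62233; risk in unexposed = 207/1177 = 0.17587; RR = 3.53855
OR/RR = 7.72157 / 3.53855 = 2.18213
The outcome is not rare, so the OR lies further from 1 than the RR.

2.18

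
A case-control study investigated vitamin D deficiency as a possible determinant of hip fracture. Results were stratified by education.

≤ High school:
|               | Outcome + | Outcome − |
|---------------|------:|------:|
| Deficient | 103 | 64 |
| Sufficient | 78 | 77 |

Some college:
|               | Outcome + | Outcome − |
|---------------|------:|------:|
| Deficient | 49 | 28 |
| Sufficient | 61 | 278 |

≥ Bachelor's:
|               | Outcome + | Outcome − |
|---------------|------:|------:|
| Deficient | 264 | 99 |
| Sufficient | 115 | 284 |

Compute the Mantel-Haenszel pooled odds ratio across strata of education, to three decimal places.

4.509

OR_MH = Σ(aᵢdᵢ/nᵢ) / Σ(bᵢcᵢ/nᵢ), where nᵢ is the stratum total.
Stratum 1 (≤ High school): n = 322; a·d/n = 103·77/322 = 24.6304; b·c/n = 64·78/322 = 15.5031
Stratum 2 (Some college): n = 416; a·d/n = 49·278/416 = 32.7452; b·c/n = 28·61/416 = 4.1058
Stratum 3 (≥ Bachelor's): n = 762; a·d/n = 264·284/762 = 98.3937; b·c/n = 99·115/762 = 14.9409
OR_MH = (24.6304 + 32.7452 + 98.3937) / (15.5031 + 4.1058 + 14.9409) = 155.7693 / 34.5498 = 4.50854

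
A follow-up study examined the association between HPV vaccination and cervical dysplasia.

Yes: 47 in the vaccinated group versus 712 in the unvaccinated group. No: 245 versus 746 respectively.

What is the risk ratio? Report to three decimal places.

0.330

From the description: a = 47, b = 245, c = 712, d = 746.
Risk in exposed = 47/292 = 0.16096; risk in unexposed = 712/1458 = 0.48834.
RR = 0.16096 / 0.48834 = 0.32960
The risk is 67% lower among the exposed than among the unexposed.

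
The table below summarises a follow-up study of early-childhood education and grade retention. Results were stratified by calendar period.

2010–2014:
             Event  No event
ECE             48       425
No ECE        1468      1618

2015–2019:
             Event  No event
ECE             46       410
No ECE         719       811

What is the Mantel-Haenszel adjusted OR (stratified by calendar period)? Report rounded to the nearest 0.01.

OR_MH = Σ(aᵢdᵢ/nᵢ) / Σ(bᵢcᵢ/nᵢ), where nᵢ is the stratum total.
Stratum 1 (2010–2014): n = 3559; a·d/n = 48·1618/3559 = 21.8219; b·c/n = 425·1468/3559 = 175.3021
Stratum 2 (2015–2019): n = 1986; a·d/n = 46·811/1986 = 18.7845; b·c/n = 410·719/1986 = 148.4340
OR_MH = (21.8219 + 18.7845) / (175.3021 + 148.4340) = 40.6064 / 323.7361 = 0.12543

0.13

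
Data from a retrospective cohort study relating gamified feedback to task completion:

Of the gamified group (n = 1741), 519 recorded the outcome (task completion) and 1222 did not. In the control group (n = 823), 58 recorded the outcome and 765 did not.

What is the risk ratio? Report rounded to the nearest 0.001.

From the description: a = 519, b = 1222, c = 58, d = 765.
Risk in exposed = 519/1741 = 0.29810; risk in unexposed = 58/823 = 0.07047.
RR = 0.29810 / 0.07047 = 4.23000
The risk among the exposed is 4.23 times that among the unexposed.

4.230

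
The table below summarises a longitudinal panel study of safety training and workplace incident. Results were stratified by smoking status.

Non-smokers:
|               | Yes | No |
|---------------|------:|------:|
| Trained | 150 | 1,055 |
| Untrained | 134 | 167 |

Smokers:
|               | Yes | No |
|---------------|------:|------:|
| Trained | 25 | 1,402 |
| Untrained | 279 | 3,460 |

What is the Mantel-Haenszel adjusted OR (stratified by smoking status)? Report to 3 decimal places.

OR_MH = Σ(aᵢdᵢ/nᵢ) / Σ(bᵢcᵢ/nᵢ), where nᵢ is the stratum total.
Stratum 1 (Non-smokers): n = 1506; a·d/n = 150·167/1506 = 16.6335; b·c/n = 1055·134/1506 = 93.8712
Stratum 2 (Smokers): n = 5166; a·d/n = 25·3460/5166 = 16.7441; b·c/n = 1402·279/5166 = 75.7178
OR_MH = (16.6335 + 16.7441) / (93.8712 + 75.7178) = 33.3776 / 169.5890 = 0.19681

0.197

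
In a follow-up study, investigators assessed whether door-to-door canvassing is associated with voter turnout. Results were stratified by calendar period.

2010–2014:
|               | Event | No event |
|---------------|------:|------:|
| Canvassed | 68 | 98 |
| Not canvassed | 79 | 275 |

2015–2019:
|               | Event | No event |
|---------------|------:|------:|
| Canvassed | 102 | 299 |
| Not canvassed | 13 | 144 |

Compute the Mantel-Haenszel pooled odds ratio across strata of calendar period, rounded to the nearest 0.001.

2.850

OR_MH = Σ(aᵢdᵢ/nᵢ) / Σ(bᵢcᵢ/nᵢ), where nᵢ is the stratum total.
Stratum 1 (2010–2014): n = 520; a·d/n = 68·275/520 = 35.9615; b·c/n = 98·79/520 = 14.8885
Stratum 2 (2015–2019): n = 558; a·d/n = 102·144/558 = 26.3226; b·c/n = 299·13/558 = 6.9659
OR_MH = (35.9615 + 26.3226) / (14.8885 + 6.9659) = 62.2841 / 21.8544 = 2.84996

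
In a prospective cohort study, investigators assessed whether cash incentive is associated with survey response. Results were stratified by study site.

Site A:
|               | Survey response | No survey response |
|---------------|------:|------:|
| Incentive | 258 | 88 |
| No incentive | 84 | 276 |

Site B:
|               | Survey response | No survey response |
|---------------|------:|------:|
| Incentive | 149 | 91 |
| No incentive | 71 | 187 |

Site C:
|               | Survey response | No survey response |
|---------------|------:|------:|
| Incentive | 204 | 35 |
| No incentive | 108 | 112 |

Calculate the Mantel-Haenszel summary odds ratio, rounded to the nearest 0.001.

OR_MH = Σ(aᵢdᵢ/nᵢ) / Σ(bᵢcᵢ/nᵢ), where nᵢ is the stratum total.
Stratum 1 (Site A): n = 706; a·d/n = 258·276/706 = 100.8612; b·c/n = 88·84/706 = 10.4703
Stratum 2 (Site B): n = 498; a·d/n = 149·187/498 = 55.9498; b·c/n = 91·71/498 = 12.9739
Stratum 3 (Site C): n = 459; a·d/n = 204·112/459 = 49.7778; b·c/n = 35·108/459 = 8.2353
OR_MH = (100.8612 + 55.9498 + 49.7778) / (10.4703 + 12.9739 + 8.2353) = 206.5888 / 31.6794 = 6.52122

6.521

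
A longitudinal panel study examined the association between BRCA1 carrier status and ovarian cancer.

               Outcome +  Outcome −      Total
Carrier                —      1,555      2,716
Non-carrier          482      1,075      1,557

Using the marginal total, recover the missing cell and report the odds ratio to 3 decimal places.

The missing cell is in the exposed row: 2716 − 1555 = 1161.
So a = 1161, b = 1555, c = 482, d = 1075.
OR = (a·d)/(b·c) = (1161 × 1075) / (1555 × 482) = 1248075 / 749510 = 1.66519

1.665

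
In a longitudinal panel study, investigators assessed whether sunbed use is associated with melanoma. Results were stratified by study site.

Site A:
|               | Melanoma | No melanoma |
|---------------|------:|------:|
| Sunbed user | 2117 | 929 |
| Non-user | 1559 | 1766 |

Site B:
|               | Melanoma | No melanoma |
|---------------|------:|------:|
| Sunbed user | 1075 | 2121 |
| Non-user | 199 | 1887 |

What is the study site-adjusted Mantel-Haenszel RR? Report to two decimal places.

RR_MH = Σ(aᵢ·n₀ᵢ/nᵢ) / Σ(cᵢ·n₁ᵢ/nᵢ), with n₁ᵢ = aᵢ+bᵢ (exposed), n₀ᵢ = cᵢ+dᵢ (unexposed), nᵢ = n₁ᵢ+n₀ᵢ.
Stratum 1 (Site A): n₁ = 3046, n₀ = 3325, n = 6371; a·n₀/n = 2117·3325/6371 = 1104.8540; c·n₁/n = 1559·3046/6371 = 745.3640
Stratum 2 (Site B): n₁ = 3196, n₀ = 2086, n = 5282; a·n₀/n = 1075·2086/5282 = 424.5456; c·n₁/n = 199·3196/5282 = 120.4097
RR_MH = (1104.8540 + 424.5456) / (745.3640 + 120.4097) = 1529.3997 / 865.7737 = 1.76651

1.77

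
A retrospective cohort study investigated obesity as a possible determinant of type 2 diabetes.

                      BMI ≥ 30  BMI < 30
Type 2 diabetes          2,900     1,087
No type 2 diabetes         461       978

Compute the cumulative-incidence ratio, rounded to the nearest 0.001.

1.639

Reading the table with exposure as columns: a = 2900 (BMI ≥ 30, case), b = 461 (BMI ≥ 30, non-case), c = 1087 (BMI < 30, case), d = 978.
Risk in exposed = 2900/3361 = 0.86284; risk in unexposed = 1087/2065 = 0.52639.
RR = 0.86284 / 0.52639 = 1.63915
The risk among the exposed is 1.64 times that among the unexposed.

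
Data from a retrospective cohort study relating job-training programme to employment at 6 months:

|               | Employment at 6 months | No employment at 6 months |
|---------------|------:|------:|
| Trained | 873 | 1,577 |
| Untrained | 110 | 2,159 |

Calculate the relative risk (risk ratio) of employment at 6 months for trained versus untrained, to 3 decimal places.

7.350

Cells: a = 873, b = 1577, c = 110, d = 2159.
Risk in exposed = 873/2450 = 0.35633; risk in unexposed = 110/2269 = 0.04848.
RR = 0.35633 / 0.04848 = 7.35004
The risk among the exposed is 7.35 times that among the unexposed.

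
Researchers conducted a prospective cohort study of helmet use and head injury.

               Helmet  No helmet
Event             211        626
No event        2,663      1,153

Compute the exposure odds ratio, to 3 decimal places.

Reading the table with exposure as columns: a = 211 (Helmet, case), b = 2663 (Helmet, non-case), c = 626 (No helmet, case), d = 1153.
OR = (a·d)/(b·c) = (211 × 1153) / (2663 × 626) = 243283 / 1667038 = 0.14594
Exposure is associated with lower odds of head injury (OR = 0.15 < 1).

0.146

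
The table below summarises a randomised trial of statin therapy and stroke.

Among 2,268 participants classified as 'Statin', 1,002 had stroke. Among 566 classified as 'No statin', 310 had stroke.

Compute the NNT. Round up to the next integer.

Risk in treated group = 1002/2268 = 0.44180; risk in control = 310/566 = 0.54770.
Absolute risk reduction = 0.54770 − 0.44180 = 0.10590
NNT = 1 / ARR = 1 / 0.10590 = 9.442 → round up → 10

10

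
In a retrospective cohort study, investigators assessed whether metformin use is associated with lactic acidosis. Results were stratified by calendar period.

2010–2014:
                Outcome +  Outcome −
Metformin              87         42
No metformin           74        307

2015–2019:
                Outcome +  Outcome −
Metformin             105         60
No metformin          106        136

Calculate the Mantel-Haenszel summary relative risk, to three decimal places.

2.066

RR_MH = Σ(aᵢ·n₀ᵢ/nᵢ) / Σ(cᵢ·n₁ᵢ/nᵢ), with n₁ᵢ = aᵢ+bᵢ (exposed), n₀ᵢ = cᵢ+dᵢ (unexposed), nᵢ = n₁ᵢ+n₀ᵢ.
Stratum 1 (2010–2014): n₁ = 129, n₀ = 381, n = 510; a·n₀/n = 87·381/510 = 64.9941; c·n₁/n = 74·129/510 = 18.7176
Stratum 2 (2015–2019): n₁ = 165, n₀ = 242, n = 407; a·n₀/n = 105·242/407 = 62.4324; c·n₁/n = 106·165/407 = 42.9730
RR_MH = (64.9941 + 62.4324) / (18.7176 + 42.9730) = 127.4266 / 61.6906 = 2.06557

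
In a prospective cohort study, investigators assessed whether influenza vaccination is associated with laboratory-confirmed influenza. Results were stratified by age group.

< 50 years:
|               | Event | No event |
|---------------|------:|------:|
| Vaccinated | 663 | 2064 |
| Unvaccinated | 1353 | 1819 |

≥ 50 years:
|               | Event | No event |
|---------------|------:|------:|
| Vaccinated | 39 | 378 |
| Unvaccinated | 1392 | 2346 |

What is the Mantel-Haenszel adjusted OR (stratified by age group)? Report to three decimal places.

OR_MH = Σ(aᵢdᵢ/nᵢ) / Σ(bᵢcᵢ/nᵢ), where nᵢ is the stratum total.
Stratum 1 (< 50 years): n = 5899; a·d/n = 663·1819/5899 = 204.4409; b·c/n = 2064·1353/5899 = 473.4009
Stratum 2 (≥ 50 years): n = 4155; a·d/n = 39·2346/4155 = 22.0202; b·c/n = 378·1392/4155 = 126.6368
OR_MH = (204.4409 + 22.0202) / (473.4009 + 126.6368) = 226.4611 / 600.0377 = 0.37741

0.377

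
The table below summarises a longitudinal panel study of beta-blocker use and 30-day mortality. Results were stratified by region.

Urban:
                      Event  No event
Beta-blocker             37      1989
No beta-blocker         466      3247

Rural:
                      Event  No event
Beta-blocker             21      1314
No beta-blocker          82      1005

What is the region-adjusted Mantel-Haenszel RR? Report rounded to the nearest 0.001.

RR_MH = Σ(aᵢ·n₀ᵢ/nᵢ) / Σ(cᵢ·n₁ᵢ/nᵢ), with n₁ᵢ = aᵢ+bᵢ (exposed), n₀ᵢ = cᵢ+dᵢ (unexposed), nᵢ = n₁ᵢ+n₀ᵢ.
Stratum 1 (Urban): n₁ = 2026, n₀ = 3713, n = 5739; a·n₀/n = 37·3713/5739 = 23.9381; c·n₁/n = 466·2026/5739 = 164.5088
Stratum 2 (Rural): n₁ = 1335, n₀ = 1087, n = 2422; a·n₀/n = 21·1087/2422 = 9.4249; c·n₁/n = 82·1335/2422 = 45.1982
RR_MH = (23.9381 + 9.4249) / (164.5088 + 45.1982) = 33.3630 / 209.7070 = 0.15909

0.159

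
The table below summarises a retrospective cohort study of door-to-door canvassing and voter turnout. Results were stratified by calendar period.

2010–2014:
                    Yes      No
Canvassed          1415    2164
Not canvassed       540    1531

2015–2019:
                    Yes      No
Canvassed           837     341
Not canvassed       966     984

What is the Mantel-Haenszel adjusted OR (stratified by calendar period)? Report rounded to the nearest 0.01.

OR_MH = Σ(aᵢdᵢ/nᵢ) / Σ(bᵢcᵢ/nᵢ), where nᵢ is the stratum total.
Stratum 1 (2010–2014): n = 5650; a·d/n = 1415·1531/5650 = 383.4274; b·c/n = 2164·540/5650 = 206.8248
Stratum 2 (2015–2019): n = 3128; a·d/n = 837·984/3128 = 263.3018; b·c/n = 341·966/3128 = 105.3088
OR_MH = (383.4274 + 263.3018) / (206.8248 + 105.3088) = 646.7292 / 312.1336 = 2.07196

2.07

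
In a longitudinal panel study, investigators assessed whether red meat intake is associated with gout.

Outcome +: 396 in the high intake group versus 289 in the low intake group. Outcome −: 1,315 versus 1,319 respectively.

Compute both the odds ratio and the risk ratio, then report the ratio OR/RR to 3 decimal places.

1.067

From the description: a = 396, b = 1315, c = 289, d = 1319.
OR = (396·1319)/(1315·289) = 522324/380035 = 1.37441
Risk in exposed = 396/1711 = 0.23144; risk in unexposed = 289/1608 = 0.17973; RR = 1.28776
OR/RR = 1.37441 / 1.28776 = 1.06729
The outcome is not rare, so the OR lies further from 1 than the RR.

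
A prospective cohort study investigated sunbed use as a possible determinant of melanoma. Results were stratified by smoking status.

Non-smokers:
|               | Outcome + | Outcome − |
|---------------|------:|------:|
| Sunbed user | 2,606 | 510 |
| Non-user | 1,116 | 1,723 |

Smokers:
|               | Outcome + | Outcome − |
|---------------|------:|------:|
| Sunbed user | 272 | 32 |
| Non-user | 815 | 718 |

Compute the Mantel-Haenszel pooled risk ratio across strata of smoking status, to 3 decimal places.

2.044

RR_MH = Σ(aᵢ·n₀ᵢ/nᵢ) / Σ(cᵢ·n₁ᵢ/nᵢ), with n₁ᵢ = aᵢ+bᵢ (exposed), n₀ᵢ = cᵢ+dᵢ (unexposed), nᵢ = n₁ᵢ+n₀ᵢ.
Stratum 1 (Non-smokers): n₁ = 3116, n₀ = 2839, n = 5955; a·n₀/n = 2606·2839/5955 = 1242.3903; c·n₁/n = 1116·3116/5955 = 583.9557
Stratum 2 (Smokers): n₁ = 304, n₀ = 1533, n = 1837; a·n₀/n = 272·1533/1837 = 226.9875; c·n₁/n = 815·304/1837 = 134.8721
RR_MH = (1242.3903 + 226.9875) / (583.9557 + 134.8721) = 1469.3777 / 718.8277 = 2.04413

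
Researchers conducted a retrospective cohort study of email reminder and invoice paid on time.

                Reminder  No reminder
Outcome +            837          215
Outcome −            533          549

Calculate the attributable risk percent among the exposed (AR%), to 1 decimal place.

53.9

Reading the table with exposure as columns: a = 837 (Reminder, case), b = 533 (Reminder, non-case), c = 215 (No reminder, case), d = 549.
Risk in exposed = 837/1370 = 0.61095; risk in unexposed = 215/764 = 0.28141.
RR = 0.61095/0.28141 = 2.17100
AR% = (RR − 1)/RR × 100 = (2.17100 − 1)/2.17100 × 100 = 53.9383%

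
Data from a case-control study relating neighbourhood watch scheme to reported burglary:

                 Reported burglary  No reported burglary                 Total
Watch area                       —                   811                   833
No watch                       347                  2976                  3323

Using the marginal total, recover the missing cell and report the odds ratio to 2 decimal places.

The missing cell is in the exposed row: 833 − 811 = 22.
So a = 22, b = 811, c = 347, d = 2976.
OR = (a·d)/(b·c) = (22 × 2976) / (811 × 347) = 65472 / 281417 = 0.23265

0.23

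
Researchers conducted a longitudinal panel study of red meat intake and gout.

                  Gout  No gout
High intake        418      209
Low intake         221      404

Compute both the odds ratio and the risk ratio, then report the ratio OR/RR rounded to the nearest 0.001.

1.939

Cells: a = 418, b = 209, c = 221, d = 404.
OR = (418·404)/(209·221) = 168872/46189 = 3.65611
Risk in exposed = 418/627 = 0.66667; risk in unexposed = 221/625 = 0.35360; RR = 1.88537
OR/RR = 3.65611 / 1.88537 = 1.93920
The outcome is not rare, so the OR lies further from 1 than the RR.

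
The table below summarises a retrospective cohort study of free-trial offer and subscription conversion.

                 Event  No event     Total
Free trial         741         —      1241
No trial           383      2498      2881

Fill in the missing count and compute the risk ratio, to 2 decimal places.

4.49

The missing cell is in the exposed row: 1241 − 741 = 500.
So a = 741, b = 500, c = 383, d = 2498.
RR = [a/(a+b)] / [c/(c+d)] = (741/1241) / (383/2881) = 0.59710/0.13294 = 4.49149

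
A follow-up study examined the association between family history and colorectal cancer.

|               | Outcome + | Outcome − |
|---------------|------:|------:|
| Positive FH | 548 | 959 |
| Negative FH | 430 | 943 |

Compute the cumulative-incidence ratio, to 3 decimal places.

1.161

Cells: a = 548, b = 959, c = 430, d = 943.
Risk in exposed = 548/1507 = 0.36364; risk in unexposed = 430/1373 = 0.31318.
RR = 0.36364 / 0.31318 = 1.16110
The risk among the exposed is 1.16 times that among the unexposed.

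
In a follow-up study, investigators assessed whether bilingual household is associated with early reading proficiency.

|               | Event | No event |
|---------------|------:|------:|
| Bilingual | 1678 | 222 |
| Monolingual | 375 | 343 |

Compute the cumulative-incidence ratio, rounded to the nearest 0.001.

1.691

Cells: a = 1678, b = 222, c = 375, d = 343.
Risk in exposed = 1678/1900 = 0.88316; risk in unexposed = 375/718 = 0.52228.
RR = 0.88316 / 0.52228 = 1.69095
The risk among the exposed is 1.69 times that among the unexposed.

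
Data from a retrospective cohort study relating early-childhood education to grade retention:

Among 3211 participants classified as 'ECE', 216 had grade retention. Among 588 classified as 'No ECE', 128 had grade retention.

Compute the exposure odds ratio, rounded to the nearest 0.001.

0.259

From the description: a = 216, b = 2995, c = 128, d = 460.
OR = (a·d)/(b·c) = (216 × 460) / (2995 × 128) = 99360 / 383360 = 0.25918
Exposure is associated with lower odds of grade retention (OR = 0.26 < 1).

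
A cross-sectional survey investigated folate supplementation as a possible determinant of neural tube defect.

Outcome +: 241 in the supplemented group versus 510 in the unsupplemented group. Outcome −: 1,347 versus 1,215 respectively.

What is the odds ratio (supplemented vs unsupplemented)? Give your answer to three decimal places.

0.426

From the description: a = 241, b = 1347, c = 510, d = 1215.
OR = (a·d)/(b·c) = (241 × 1215) / (1347 × 510) = 292815 / 686970 = 0.42624
Exposure is associated with lower odds of neural tube defect (OR = 0.43 < 1).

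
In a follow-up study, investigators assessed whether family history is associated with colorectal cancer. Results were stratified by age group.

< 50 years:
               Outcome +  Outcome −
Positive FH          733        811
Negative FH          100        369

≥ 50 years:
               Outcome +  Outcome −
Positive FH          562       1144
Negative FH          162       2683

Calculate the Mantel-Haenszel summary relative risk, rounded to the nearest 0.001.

RR_MH = Σ(aᵢ·n₀ᵢ/nᵢ) / Σ(cᵢ·n₁ᵢ/nᵢ), with n₁ᵢ = aᵢ+bᵢ (exposed), n₀ᵢ = cᵢ+dᵢ (unexposed), nᵢ = n₁ᵢ+n₀ᵢ.
Stratum 1 (< 50 years): n₁ = 1544, n₀ = 469, n = 2013; a·n₀/n = 733·469/2013 = 170.7784; c·n₁/n = 100·1544/2013 = 76.7014
Stratum 2 (≥ 50 years): n₁ = 1706, n₀ = 2845, n = 4551; a·n₀/n = 562·2845/4551 = 351.3272; c·n₁/n = 162·1706/4551 = 60.7278
RR_MH = (170.7784 + 351.3272) / (76.7014 + 60.7278) = 522.1056 / 137.4292 = 3.79909

3.799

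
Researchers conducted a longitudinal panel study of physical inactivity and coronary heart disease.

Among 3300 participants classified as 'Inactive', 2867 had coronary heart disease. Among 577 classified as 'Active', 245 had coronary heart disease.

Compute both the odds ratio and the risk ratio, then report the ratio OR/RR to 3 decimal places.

From the description: a = 2867, b = 433, c = 245, d = 332.
OR = (2867·332)/(433·245) = 951844/106085 = 8.97247
Risk in exposed = 2867/3300 = 0.86879; risk in unexposed = 245/577 = 0.42461; RR = 2.04608
OR/RR = 8.97247 / 2.04608 = 4.38519
The outcome is not rare, so the OR lies further from 1 than the RR.

4.385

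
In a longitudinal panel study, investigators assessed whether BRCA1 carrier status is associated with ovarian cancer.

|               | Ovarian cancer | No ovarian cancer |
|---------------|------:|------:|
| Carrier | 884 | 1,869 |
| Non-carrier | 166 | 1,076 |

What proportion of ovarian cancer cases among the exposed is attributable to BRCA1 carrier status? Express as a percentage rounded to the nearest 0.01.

Cells: a = 884, b = 1869, c = 166, d = 1076.
Risk in exposed = 884/2753 = 0.32110; risk in unexposed = 166/1242 = 0.13366.
RR = 0.32110/0.13366 = 2.40248
AR% = (RR − 1)/RR × 100 = (2.40248 − 1)/2.40248 × 100 = 58.3763%

58.38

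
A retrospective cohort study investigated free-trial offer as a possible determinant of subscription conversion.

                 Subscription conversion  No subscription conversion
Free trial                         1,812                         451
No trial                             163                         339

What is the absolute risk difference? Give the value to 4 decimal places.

0.4760

Cells: a = 1812, b = 451, c = 163, d = 339.
Risk in exposed = 1812/2263 = 0.800707; risk in unexposed = 163/502 = 0.324701.
Risk difference = 0.800707 − 0.324701 = 0.476006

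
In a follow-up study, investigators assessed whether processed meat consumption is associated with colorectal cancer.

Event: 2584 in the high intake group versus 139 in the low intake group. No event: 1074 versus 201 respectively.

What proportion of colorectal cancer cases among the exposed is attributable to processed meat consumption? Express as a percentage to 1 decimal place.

42.1

From the description: a = 2584, b = 1074, c = 139, d = 201.
Risk in exposed = 2584/3658 = 0.70640; risk in unexposed = 139/340 = 0.40882.
RR = 0.70640/0.40882 = 1.72788
AR% = (RR − 1)/RR × 100 = (1.72788 − 1)/1.72788 × 100 = 42.1255%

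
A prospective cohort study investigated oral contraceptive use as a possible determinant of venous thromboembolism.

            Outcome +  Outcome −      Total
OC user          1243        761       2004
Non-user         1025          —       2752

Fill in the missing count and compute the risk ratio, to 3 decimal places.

The missing cell is in the unexposed row: 2752 − 1025 = 1727.
So a = 1243, b = 761, c = 1025, d = 1727.
RR = [a/(a+b)] / [c/(c+d)] = (1243/2004) / (1025/2752) = 0.62026/0.37246 = 1.66532

1.665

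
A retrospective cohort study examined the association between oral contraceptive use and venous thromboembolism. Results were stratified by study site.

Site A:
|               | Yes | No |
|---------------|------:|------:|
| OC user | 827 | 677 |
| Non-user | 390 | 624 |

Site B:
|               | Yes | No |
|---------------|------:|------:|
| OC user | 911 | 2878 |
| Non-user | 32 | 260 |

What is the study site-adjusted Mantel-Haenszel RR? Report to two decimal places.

RR_MH = Σ(aᵢ·n₀ᵢ/nᵢ) / Σ(cᵢ·n₁ᵢ/nᵢ), with n₁ᵢ = aᵢ+bᵢ (exposed), n₀ᵢ = cᵢ+dᵢ (unexposed), nᵢ = n₁ᵢ+n₀ᵢ.
Stratum 1 (Site A): n₁ = 1504, n₀ = 1014, n = 2518; a·n₀/n = 827·1014/2518 = 333.0334; c·n₁/n = 390·1504/2518 = 232.9468
Stratum 2 (Site B): n₁ = 3789, n₀ = 292, n = 4081; a·n₀/n = 911·292/4081 = 65.1830; c·n₁/n = 32·3789/4081 = 29.7104
RR_MH = (333.0334 + 65.1830) / (232.9468 + 29.7104) = 398.2164 / 262.6571 = 1.51611

1.52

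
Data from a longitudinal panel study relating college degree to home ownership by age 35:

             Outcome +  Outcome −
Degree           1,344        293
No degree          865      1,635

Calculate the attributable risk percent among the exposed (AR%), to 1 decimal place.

Cells: a = 1344, b = 293, c = 865, d = 1635.
Risk in exposed = 1344/1637 = 0.82101; risk in unexposed = 865/2500 = 0.34600.
RR = 0.82101/0.34600 = 2.37287
AR% = (RR − 1)/RR × 100 = (2.37287 − 1)/2.37287 × 100 = 57.8570%

57.9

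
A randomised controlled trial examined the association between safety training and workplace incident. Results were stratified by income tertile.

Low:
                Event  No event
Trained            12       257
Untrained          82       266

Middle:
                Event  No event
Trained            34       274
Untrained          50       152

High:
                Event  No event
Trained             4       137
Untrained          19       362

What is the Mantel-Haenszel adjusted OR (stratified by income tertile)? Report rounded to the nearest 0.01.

0.27

OR_MH = Σ(aᵢdᵢ/nᵢ) / Σ(bᵢcᵢ/nᵢ), where nᵢ is the stratum total.
Stratum 1 (Low): n = 617; a·d/n = 12·266/617 = 5.1734; b·c/n = 257·82/617 = 34.1556
Stratum 2 (Middle): n = 510; a·d/n = 34·152/510 = 10.1333; b·c/n = 274·50/510 = 26.8627
Stratum 3 (High): n = 522; a·d/n = 4·362/522 = 2.7739; b·c/n = 137·19/522 = 4.9866
OR_MH = (5.1734 + 10.1333 + 2.7739) / (34.1556 + 26.8627 + 4.9866) = 18.0807 / 66.0049 = 0.27393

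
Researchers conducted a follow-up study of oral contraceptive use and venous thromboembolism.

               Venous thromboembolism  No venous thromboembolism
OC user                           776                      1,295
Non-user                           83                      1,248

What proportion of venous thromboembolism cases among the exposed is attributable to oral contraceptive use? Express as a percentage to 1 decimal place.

83.4

Cells: a = 776, b = 1295, c = 83, d = 1248.
Risk in exposed = 776/2071 = 0.37470; risk in unexposed = 83/1331 = 0.06236.
RR = 0.37470/0.06236 = 6.00871
AR% = (RR − 1)/RR × 100 = (6.00871 − 1)/6.00871 × 100 = 83.3575%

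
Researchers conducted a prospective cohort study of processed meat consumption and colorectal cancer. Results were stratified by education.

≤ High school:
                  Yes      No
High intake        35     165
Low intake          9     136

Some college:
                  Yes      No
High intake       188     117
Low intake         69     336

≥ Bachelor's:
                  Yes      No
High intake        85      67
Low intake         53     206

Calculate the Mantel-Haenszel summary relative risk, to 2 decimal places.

RR_MH = Σ(aᵢ·n₀ᵢ/nᵢ) / Σ(cᵢ·n₁ᵢ/nᵢ), with n₁ᵢ = aᵢ+bᵢ (exposed), n₀ᵢ = cᵢ+dᵢ (unexposed), nᵢ = n₁ᵢ+n₀ᵢ.
Stratum 1 (≤ High school): n₁ = 200, n₀ = 145, n = 345; a·n₀/n = 35·145/345 = 14.7101; c·n₁/n = 9·200/345 = 5.2174
Stratum 2 (Some college): n₁ = 305, n₀ = 405, n = 710; a·n₀/n = 188·405/710 = 107.2394; c·n₁/n = 69·305/710 = 29.6408
Stratum 3 (≥ Bachelor's): n₁ = 152, n₀ = 259, n = 411; a·n₀/n = 85·259/411 = 53.5645; c·n₁/n = 53·152/411 = 19.6010
RR_MH = (14.7101 + 107.2394 + 53.5645) / (5.2174 + 29.6408 + 19.6010) = 175.5141 / 54.4592 = 3.22285

3.22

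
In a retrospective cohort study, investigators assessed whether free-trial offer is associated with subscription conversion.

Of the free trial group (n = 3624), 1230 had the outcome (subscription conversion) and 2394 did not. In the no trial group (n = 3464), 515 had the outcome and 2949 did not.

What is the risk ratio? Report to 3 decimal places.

From the description: a = 1230, b = 2394, c = 515, d = 2949.
Risk in exposed = 1230/3624 = 0.33940; risk in unexposed = 515/3464 = 0.14867.
RR = 0.33940 / 0.14867 = 2.28290
The risk among the exposed is 2.28 times that among the unexposed.

2.283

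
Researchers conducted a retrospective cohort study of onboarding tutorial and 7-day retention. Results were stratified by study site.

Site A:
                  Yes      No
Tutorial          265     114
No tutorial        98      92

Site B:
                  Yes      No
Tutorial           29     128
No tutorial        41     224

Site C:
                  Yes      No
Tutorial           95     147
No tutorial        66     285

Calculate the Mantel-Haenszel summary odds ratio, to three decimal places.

2.145

OR_MH = Σ(aᵢdᵢ/nᵢ) / Σ(bᵢcᵢ/nᵢ), where nᵢ is the stratum total.
Stratum 1 (Site A): n = 569; a·d/n = 265·92/569 = 42.8471; b·c/n = 114·98/569 = 19.6344
Stratum 2 (Site B): n = 422; a·d/n = 29·224/422 = 15.3934; b·c/n = 128·41/422 = 12.4360
Stratum 3 (Site C): n = 593; a·d/n = 95·285/593 = 45.6577; b·c/n = 147·66/593 = 16.3609
OR_MH = (42.8471 + 15.3934 + 45.6577) / (19.6344 + 12.4360 + 16.3609) = 103.8981 / 48.4313 = 2.14527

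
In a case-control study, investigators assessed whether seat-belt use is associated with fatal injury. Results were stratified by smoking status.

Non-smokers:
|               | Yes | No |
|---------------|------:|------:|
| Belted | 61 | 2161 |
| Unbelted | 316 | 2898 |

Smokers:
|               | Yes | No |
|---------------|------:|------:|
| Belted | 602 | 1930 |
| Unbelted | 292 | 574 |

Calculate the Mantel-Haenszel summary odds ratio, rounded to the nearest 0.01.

OR_MH = Σ(aᵢdᵢ/nᵢ) / Σ(bᵢcᵢ/nᵢ), where nᵢ is the stratum total.
Stratum 1 (Non-smokers): n = 5436; a·d/n = 61·2898/5436 = 32.5199; b·c/n = 2161·316/5436 = 125.6210
Stratum 2 (Smokers): n = 3398; a·d/n = 602·574/3398 = 101.6916; b·c/n = 1930·292/3398 = 165.8505
OR_MH = (32.5199 + 101.6916) / (125.6210 + 165.8505) = 134.2115 / 291.4715 = 0.46046

0.46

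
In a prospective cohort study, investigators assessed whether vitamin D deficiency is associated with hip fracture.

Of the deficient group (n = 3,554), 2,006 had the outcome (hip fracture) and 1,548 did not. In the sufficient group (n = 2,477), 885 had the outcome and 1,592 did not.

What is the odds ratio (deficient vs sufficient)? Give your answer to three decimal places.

2.331

From the description: a = 2006, b = 1548, c = 885, d = 1592.
OR = (a·d)/(b·c) = (2006 × 1592) / (1548 × 885) = 3193552 / 1369980 = 2.33109
The odds of hip fracture are about 2.33 times as high in the deficient group.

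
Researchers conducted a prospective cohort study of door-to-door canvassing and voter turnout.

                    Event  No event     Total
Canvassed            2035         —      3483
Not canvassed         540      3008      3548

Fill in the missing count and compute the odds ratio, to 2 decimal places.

The missing cell is in the exposed row: 3483 − 2035 = 1448.
So a = 2035, b = 1448, c = 540, d = 3008.
OR = (a·d)/(b·c) = (2035 × 3008) / (1448 × 540) = 6121280 / 781920 = 7.82852

7.83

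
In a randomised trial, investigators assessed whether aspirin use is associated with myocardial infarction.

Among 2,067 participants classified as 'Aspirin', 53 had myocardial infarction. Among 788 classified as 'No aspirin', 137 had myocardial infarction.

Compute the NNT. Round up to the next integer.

7

Risk in treated group = 53/2067 = 0.02564; risk in control = 137/788 = 0.17386.
Absolute risk reduction = 0.17386 − 0.02564 = 0.14822
NNT = 1 / ARR = 1 / 0.14822 = 6.747 → round up → 7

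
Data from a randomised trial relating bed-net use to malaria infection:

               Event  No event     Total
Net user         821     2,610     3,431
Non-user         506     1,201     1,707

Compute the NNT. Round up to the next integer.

Risk in treated group = 821/3431 = 0.23929; risk in control = 506/1707 = 0.29643.
Absolute risk reduction = 0.29643 − 0.23929 = 0.05714
NNT = 1 / ARR = 1 / 0.05714 = 17.502 → round up → 18

18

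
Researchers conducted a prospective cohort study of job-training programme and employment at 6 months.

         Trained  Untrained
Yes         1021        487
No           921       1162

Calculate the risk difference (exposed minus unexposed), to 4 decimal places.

0.2304

Reading the table with exposure as columns: a = 1021 (Trained, case), b = 921 (Trained, non-case), c = 487 (Untrained, case), d = 1162.
Risk in exposed = 1021/1942 = 0.525747; risk in unexposed = 487/1649 = 0.295331.
Risk difference = 0.525747 − 0.295331 = 0.230416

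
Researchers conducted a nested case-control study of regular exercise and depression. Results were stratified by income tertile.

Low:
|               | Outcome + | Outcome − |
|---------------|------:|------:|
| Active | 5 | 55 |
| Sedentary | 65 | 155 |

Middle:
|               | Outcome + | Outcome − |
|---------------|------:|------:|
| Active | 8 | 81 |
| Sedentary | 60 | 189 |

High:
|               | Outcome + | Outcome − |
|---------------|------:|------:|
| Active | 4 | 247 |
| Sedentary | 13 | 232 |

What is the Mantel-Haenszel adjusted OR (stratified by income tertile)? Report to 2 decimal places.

OR_MH = Σ(aᵢdᵢ/nᵢ) / Σ(bᵢcᵢ/nᵢ), where nᵢ is the stratum total.
Stratum 1 (Low): n = 280; a·d/n = 5·155/280 = 2.7679; b·c/n = 55·65/280 = 12.7679
Stratum 2 (Middle): n = 338; a·d/n = 8·189/338 = 4.4734; b·c/n = 81·60/338 = 14.3787
Stratum 3 (High): n = 496; a·d/n = 4·232/496 = 1.8710; b·c/n = 247·13/496 = 6.4738
OR_MH = (2.7679 + 4.4734 + 1.8710) / (12.7679 + 14.3787 + 6.4738) = 9.1122 / 33.6203 = 0.27103

0.27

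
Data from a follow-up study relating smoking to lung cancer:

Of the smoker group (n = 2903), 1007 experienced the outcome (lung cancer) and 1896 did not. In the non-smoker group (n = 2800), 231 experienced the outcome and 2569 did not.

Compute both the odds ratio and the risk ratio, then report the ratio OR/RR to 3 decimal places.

From the description: a = 1007, b = 1896, c = 231, d = 2569.
OR = (1007·2569)/(1896·231) = 2586983/437976 = 5.90668
Risk in exposed = 1007/2903 = 0.34688; risk in unexposed = 231/2800 = 0.08250; RR = 4.20464
OR/RR = 5.90668 / 4.20464 = 1.40480
The outcome is not rare, so the OR lies further from 1 than the RR.

1.405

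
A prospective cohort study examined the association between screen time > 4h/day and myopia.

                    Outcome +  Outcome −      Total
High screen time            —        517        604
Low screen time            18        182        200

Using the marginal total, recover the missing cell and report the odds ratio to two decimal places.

The missing cell is in the exposed row: 604 − 517 = 87.
So a = 87, b = 517, c = 18, d = 182.
OR = (a·d)/(b·c) = (87 × 182) / (517 × 18) = 15834 / 9306 = 1.70148

1.70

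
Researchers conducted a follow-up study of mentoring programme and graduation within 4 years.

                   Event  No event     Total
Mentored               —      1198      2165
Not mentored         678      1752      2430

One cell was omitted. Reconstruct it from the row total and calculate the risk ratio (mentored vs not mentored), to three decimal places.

The missing cell is in the exposed row: 2165 − 1198 = 967.
So a = 967, b = 1198, c = 678, d = 1752.
RR = [a/(a+b)] / [c/(c+d)] = (967/2165) / (678/2430) = 0.44665/0.27901 = 1.60083

1.601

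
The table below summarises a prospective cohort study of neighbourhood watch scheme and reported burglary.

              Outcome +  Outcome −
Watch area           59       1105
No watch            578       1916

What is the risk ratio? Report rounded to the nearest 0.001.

0.219

Cells: a = 59, b = 1105, c = 578, d = 1916.
Risk in exposed = 59/1164 = 0.05069; risk in unexposed = 578/2494 = 0.23176.
RR = 0.05069 / 0.23176 = 0.21871
The risk is 78% lower among the exposed than among the unexposed.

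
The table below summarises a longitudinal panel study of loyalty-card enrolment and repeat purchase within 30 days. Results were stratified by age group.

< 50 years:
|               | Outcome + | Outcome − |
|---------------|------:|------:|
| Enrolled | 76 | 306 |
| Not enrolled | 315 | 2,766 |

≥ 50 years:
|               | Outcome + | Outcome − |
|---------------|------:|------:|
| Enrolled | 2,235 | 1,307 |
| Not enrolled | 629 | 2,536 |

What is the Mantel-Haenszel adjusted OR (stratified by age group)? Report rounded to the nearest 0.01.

6.02

OR_MH = Σ(aᵢdᵢ/nᵢ) / Σ(bᵢcᵢ/nᵢ), where nᵢ is the stratum total.
Stratum 1 (< 50 years): n = 3463; a·d/n = 76·2766/3463 = 60.7034; b·c/n = 306·315/3463 = 27.8342
Stratum 2 (≥ 50 years): n = 6707; a·d/n = 2235·2536/6707 = 845.0813; b·c/n = 1307·629/6707 = 122.5739
OR_MH = (60.7034 + 845.0813) / (27.8342 + 122.5739) = 905.7847 / 150.4081 = 6.02218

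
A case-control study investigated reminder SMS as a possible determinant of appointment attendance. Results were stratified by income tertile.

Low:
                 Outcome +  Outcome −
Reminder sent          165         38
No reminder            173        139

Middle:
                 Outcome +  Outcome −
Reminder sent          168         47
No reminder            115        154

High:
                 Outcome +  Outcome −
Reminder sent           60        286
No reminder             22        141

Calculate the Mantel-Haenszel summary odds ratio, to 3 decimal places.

3.158

OR_MH = Σ(aᵢdᵢ/nᵢ) / Σ(bᵢcᵢ/nᵢ), where nᵢ is the stratum total.
Stratum 1 (Low): n = 515; a·d/n = 165·139/515 = 44.5340; b·c/n = 38·173/515 = 12.7650
Stratum 2 (Middle): n = 484; a·d/n = 168·154/484 = 53.4545; b·c/n = 47·115/484 = 11.1674
Stratum 3 (High): n = 509; a·d/n = 60·141/509 = 16.6208; b·c/n = 286·22/509 = 12.3615
OR_MH = (44.5340 + 53.4545 + 16.6208) / (12.7650 + 11.1674 + 12.3615) = 114.6094 / 36.2939 = 3.15781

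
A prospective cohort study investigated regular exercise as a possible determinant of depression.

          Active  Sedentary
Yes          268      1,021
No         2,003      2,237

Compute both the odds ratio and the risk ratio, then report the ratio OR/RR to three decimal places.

0.778

Reading the table with exposure as columns: a = 268 (Active, case), b = 2003 (Active, non-case), c = 1021 (Sedentary, case), d = 2237.
OR = (268·2237)/(2003·1021) = 599516/2045063 = 0.29315
Risk in exposed = 268/2271 = 0.11801; risk in unexposed = 1021/3258 = 0.31338; RR = 0.37657
OR/RR = 0.29315 / 0.37657 = 0.77849
The outcome is not rare, so the OR lies further from 1 than the RR.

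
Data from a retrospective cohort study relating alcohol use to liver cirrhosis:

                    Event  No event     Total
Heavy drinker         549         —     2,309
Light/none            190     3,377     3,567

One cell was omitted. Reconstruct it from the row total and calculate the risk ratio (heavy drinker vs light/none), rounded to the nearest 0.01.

4.46

The missing cell is in the exposed row: 2309 − 549 = 1760.
So a = 549, b = 1760, c = 190, d = 3377.
RR = [a/(a+b)] / [c/(c+d)] = (549/2309) / (190/3567) = 0.23777/0.05327 = 4.46373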